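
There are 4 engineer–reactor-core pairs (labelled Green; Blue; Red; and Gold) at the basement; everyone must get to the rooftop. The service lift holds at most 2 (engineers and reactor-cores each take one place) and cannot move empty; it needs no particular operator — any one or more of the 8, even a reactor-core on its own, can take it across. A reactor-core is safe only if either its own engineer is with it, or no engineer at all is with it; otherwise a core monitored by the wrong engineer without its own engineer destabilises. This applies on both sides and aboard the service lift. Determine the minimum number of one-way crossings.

impossible

Following every safe sequence of crossings from the start, the most of the 8 that can be at the rooftop as the service lift arrives there on crossings 1, 3, 5 is 2, 3, 4 respectively; the best ever achieved is 4 of 8.
From crossing 7 on, no configuration arises that was not already reachable earlier: only 44 distinct safe configurations (who is on which side, and where the service lift is) can ever be reached, none of them has everyone across, and every continuation just revisits them. So no valid plan exists.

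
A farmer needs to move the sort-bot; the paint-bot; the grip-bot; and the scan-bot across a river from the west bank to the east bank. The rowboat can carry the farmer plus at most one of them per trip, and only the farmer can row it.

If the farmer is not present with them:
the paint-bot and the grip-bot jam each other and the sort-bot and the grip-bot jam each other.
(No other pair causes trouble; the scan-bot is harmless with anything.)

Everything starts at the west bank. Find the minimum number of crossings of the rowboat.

Counting alone: the farmer can take at most 1 across per trip to the east bank, so moving all 4 needs at least 4 loaded trips out, with a return between consecutive ones — at least 7 crossings.
The safety rule pushes this higher. Following every safe sequence of crossings, the most of the 4 that can be at the east bank as the rowboat arrives there on crossing 7 is 3 — never all 4.
So no plan with fewer than 9 crossings exists, and this one achieves 9:
1. Farmer goes to the east bank with the grip-bot.
2. Farmer goes back to the west bank alone.
3. Farmer goes to the east bank with the sort-bot.
4. Farmer goes back to the west bank with the grip-bot.
5. Farmer goes to the east bank with the paint-bot.
6. Farmer goes back to the west bank alone.
7. Farmer goes to the east bank with the scan-bot.
8. Farmer goes back to the west bank alone.
9. Farmer goes to the east bank with the grip-bot.

9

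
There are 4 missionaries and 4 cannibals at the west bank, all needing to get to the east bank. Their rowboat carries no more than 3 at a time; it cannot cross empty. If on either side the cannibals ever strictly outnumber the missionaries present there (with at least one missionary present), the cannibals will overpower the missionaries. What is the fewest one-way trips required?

9

Counting alone: each trip to the east bank takes at most 3 across and each return brings at least 1 back, so after t trips out (and t−1 returns) at most 3t − (t−1) of the 8 are across; that first reaches 8 at t = 4, so at least 7 crossings are needed.
The safety rule pushes this higher. Following every safe sequence of crossings, the most of the 8 that can be at the east bank as the rowboat arrives there on crossing 7 is 7 — never all 8.
So no plan with fewer than 9 crossings exists, and this one achieves 9:
1. 2 cannibals → the east bank.  (the west bank: 4M 2C; the east bank: 0M 2C)
2. 1 cannibal ← the west bank.  (the west bank: 4M 3C; the east bank: 0M 1C)
3. 3 cannibals → the east bank.  (the west bank: 4M 0C; the east bank: 0M 4C)
4. 1 cannibal ← the west bank.  (the west bank: 4M 1C; the east bank: 0M 3C)
5. 3 missionaries → the east bank.  (the west bank: 1M 1C; the east bank: 3M 3C)
6. 1 missionary and 1 cannibal ← the west bank.  (the west bank: 2M 2C; the east bank: 2M 2C)
7. 2 missionaries → the east bank.  (the west bank: 0M 2C; the east bank: 4M 2C)
8. 1 cannibal ← the west bank.  (the west bank: 0M 3C; the east bank: 4M 1C)
9. 3 cannibals → the east bank.  (the west bank: 0M 0C; the east bank: 4M 4C)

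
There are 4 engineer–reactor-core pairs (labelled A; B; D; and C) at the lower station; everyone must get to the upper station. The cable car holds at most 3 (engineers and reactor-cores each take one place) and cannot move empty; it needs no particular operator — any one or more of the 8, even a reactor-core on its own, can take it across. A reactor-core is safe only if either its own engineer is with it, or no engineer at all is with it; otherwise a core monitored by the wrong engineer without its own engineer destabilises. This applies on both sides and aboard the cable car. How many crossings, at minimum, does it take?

9

Counting alone: each trip to the upper station takes at most 3 across and each return brings at least 1 back, so after t trips out (and t−1 returns) at most 3t − (t−1) of the 8 are across; that first reaches 8 at t = 4, so at least 7 crossings are needed.
The safety rule pushes this higher. Following every safe sequence of crossings, the most of the 8 that can be at the upper station as the cable car arrives there on crossing 7 is 7 — never all 8.
So no plan with fewer than 9 crossings exists, and this one achieves 9:
1. engineer A and reactor-core A cross → the upper station.
2. engineer A crosses ← the lower station.
3. engineer A, engineer B, and reactor-core B cross → the upper station.
4. engineer A and reactor-core A cross ← the lower station.
5. engineer A, engineer C, and engineer D cross → the upper station.
6. reactor-core B crosses ← the lower station.
7. reactor-core A and reactor-core B cross → the upper station.
8. reactor-core A crosses ← the lower station.
9. reactor-core A, reactor-core C, and reactor-core D cross → the upper station.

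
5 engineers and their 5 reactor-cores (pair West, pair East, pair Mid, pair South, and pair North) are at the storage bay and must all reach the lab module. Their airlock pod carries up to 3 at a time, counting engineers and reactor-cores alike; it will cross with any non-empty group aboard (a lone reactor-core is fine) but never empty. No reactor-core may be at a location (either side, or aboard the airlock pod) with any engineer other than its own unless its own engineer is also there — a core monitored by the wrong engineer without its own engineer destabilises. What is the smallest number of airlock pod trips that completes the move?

11

Counting alone: each trip to the lab module takes at most 3 across and each return brings at least 1 back, so after t trips out (and t−1 returns) at most 3t − (t−1) of the 10 are across; that first reaches 10 at t = 5, so at least 9 crossings are needed.
The safety rule pushes this higher. Following every safe sequence of crossings, the most of the 10 that can be at the lab module as the airlock pod arrives there on crossing 9 is 9 — never all 10.
So no plan with fewer than 11 crossings exists, and this one achieves 11:
1. engineer West and reactor-core West cross → the lab module.
2. engineer West crosses ← the storage bay.
3. reactor-core East, reactor-core Mid, and reactor-core South cross → the lab module.
4. reactor-core West crosses ← the storage bay.
5. engineer East, engineer Mid, and engineer South cross → the lab module.
6. engineer East and reactor-core East cross ← the storage bay.
7. engineer East, engineer North, and engineer West cross → the lab module.
8. reactor-core Mid crosses ← the storage bay.
9. reactor-core East and reactor-core West cross → the lab module.
10. reactor-core West crosses ← the storage bay.
11. reactor-core Mid, reactor-core North, and reactor-core West cross → the lab module.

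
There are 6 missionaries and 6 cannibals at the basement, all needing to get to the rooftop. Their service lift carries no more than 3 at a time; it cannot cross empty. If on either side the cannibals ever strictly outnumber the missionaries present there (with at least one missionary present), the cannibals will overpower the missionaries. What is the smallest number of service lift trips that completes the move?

impossible

Following every safe sequence of crossings from the start, the most of the 12 that can be at the rooftop as the service lift arrives there on crossings 1, 3, 5 is 3, 5, 6 respectively; the best ever achieved is 6 of 12.
From crossing 7 on, no configuration arises that was not already reachable earlier: only 17 distinct safe configurations (who is on which side, and where the service lift is) can ever be reached, none of them has everyone across, and every continuation just revisits them. They are: 0 missionaries + 0 cannibals across (service lift back at the start); 0 missionaries + 1 cannibal across (service lift there); 0 missionaries + 1 cannibal across (service lift back at the start); 0 missionaries + 2 cannibals across (service lift there); 0 missionaries + 2 cannibals across (service lift back at the start); 0 missionaries + 3 cannibals across (service lift there); 0 missionaries + 3 cannibals across (service lift back at the start); 0 missionaries + 4 cannibals across (service lift there); 0 missionaries + 4 cannibals across (service lift back at the start); 0 missionaries + 5 cannibals across (service lift there); 0 missionaries + 5 cannibals across (service lift back at the start); 0 missionaries + 6 cannibals across (service lift there); 1 missionary + 1 cannibal across (service lift there); 1 missionary + 1 cannibal across (service lift back at the start); 2 missionaries + 2 cannibals across (service lift there); 2 missionaries + 2 cannibals across (service lift back at the start); 3 missionaries + 3 cannibals across (service lift there). So no valid plan exists.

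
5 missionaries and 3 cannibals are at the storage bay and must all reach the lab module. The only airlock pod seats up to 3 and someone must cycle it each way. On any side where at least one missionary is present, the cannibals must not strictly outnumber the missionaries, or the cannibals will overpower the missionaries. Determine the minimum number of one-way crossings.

Counting alone: each trip to the lab module takes at most 3 across and each return brings at least 1 back, so after t trips out (and t−1 returns) at most 3t − (t−1) of the 8 are across; that first reaches 8 at t = 4, so at least 7 crossings are needed.
The plan below uses exactly 7 crossings, so it is optimal:
1. 2 cannibals → the lab module.  (the storage bay: 5M 1C; the lab module: 0M 2C)
2. 1 cannibal ← the storage bay.  (the storage bay: 5M 2C; the lab module: 0M 1C)
3. 2 missionaries and 1 cannibal → the lab module.  (the storage bay: 3M 1C; the lab module: 2M 2C)
4. 1 cannibal ← the storage bay.  (the storage bay: 3M 2C; the lab module: 2M 1C)
5. 1 missionary and 2 cannibals → the lab module.  (the storage bay: 2M 0C; the lab module: 3M 3C)
6. 1 cannibal ← the storage bay.  (the storage bay: 2M 1C; the lab module: 3M 2C)
7. 2 missionaries and 1 cannibal → the lab module.  (the storage bay: 0M 0C; the lab module: 5M 3C)

7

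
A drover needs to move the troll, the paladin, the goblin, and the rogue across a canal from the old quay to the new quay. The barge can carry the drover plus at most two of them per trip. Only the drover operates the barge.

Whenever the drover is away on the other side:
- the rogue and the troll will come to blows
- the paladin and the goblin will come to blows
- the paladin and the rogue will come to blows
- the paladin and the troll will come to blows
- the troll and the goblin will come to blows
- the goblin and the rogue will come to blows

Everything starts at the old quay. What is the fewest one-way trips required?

Whatever the first load, the items left behind include a forbidden pair without the drover. No opening move is safe, so no plan exists.

impossible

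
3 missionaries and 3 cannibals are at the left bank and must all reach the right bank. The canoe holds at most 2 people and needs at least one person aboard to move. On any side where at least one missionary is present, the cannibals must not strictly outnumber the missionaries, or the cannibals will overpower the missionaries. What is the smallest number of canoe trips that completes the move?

11

Counting alone: each trip to the right bank takes at most 2 across and each return brings at least 1 back, so after t trips out (and t−1 returns) at most 2t − (t−1) of the 6 are across; that first reaches 6 at t = 5, so at least 9 crossings are needed.
The safety rule pushes this higher. Following every safe sequence of crossings, the most of the 6 that can be at the right bank as the canoe arrives there on crossing 9 is 5 — never all 6.
So no plan with fewer than 11 crossings exists, and this one achieves 11:
1. 2 cannibals → the right bank.  (the left bank: 3M 1C; the right bank: 0M 2C)
2. 1 cannibal ← the left bank.  (the left bank: 3M 2C; the right bank: 0M 1C)
3. 2 cannibals → the right bank.  (the left bank: 3M 0C; the right bank: 0M 3C)
4. 1 cannibal ← the left bank.  (the left bank: 3M 1C; the right bank: 0M 2C)
5. 2 missionaries → the right bank.  (the left bank: 1M 1C; the right bank: 2M 2C)
6. 1 missionary and 1 cannibal ← the left bank.  (the left bank: 2M 2C; the right bank: 1M 1C)
7. 2 missionaries → the right bank.  (the left bank: 0M 2C; the right bank: 3M 1C)
8. 1 cannibal ← the left bank.  (the left bank: 0M 3C; the right bank: 3M 0C)
9. 2 cannibals → the right bank.  (the left bank: 0M 1C; the right bank: 3M 2C)
10. 1 cannibal ← the left bank.  (the left bank: 0M 2C; the right bank: 3M 1C)
11. 2 cannibals → the right bank.  (the left bank: 0M 0C; the right bank: 3M 3C)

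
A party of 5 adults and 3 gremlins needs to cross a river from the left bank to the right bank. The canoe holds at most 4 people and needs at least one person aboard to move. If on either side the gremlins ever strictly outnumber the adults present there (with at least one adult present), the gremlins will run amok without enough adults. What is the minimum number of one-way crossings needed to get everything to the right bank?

5

Counting alone: each trip to the right bank takes at most 4 across and each return brings at least 1 back, so after t trips out (and t−1 returns) at most 4t − (t−1) of the 8 are across; that first reaches 8 at t = 3, so at least 5 crossings are needed.
The plan below uses exactly 5 crossings, so it is optimal:
1. 2 gremlins → the right bank.  (the left bank: 5A 1G; the right bank: 0A 2G)
2. 1 gremlin ← the left bank.  (the left bank: 5A 2G; the right bank: 0A 1G)
3. 3 adults and 1 gremlin → the right bank.  (the left bank: 2A 1G; the right bank: 3A 2G)
4. 1 gremlin ← the left bank.  (the left bank: 2A 2G; the right bank: 3A 1G)
5. 2 adults and 2 gremlins → the right bank.  (the left bank: 0A 0G; the right bank: 5A 3G)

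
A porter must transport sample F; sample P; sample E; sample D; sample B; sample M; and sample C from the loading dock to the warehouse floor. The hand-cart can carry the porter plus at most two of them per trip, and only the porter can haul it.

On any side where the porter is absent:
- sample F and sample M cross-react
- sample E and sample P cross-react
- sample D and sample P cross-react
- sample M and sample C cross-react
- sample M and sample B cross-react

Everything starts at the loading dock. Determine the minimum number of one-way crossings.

9

Counting alone: the porter can take at most 2 across per trip to the warehouse floor, so moving all 7 needs at least 4 loaded trips out, with a return between consecutive ones — at least 7 crossings.
The safety rule pushes this higher. Following every safe sequence of crossings, the most of the 7 that can be at the warehouse floor as the hand-cart arrives there on crossing 7 is 6 — never all 7.
So no plan with fewer than 9 crossings exists, and this one achieves 9:
1. Porter goes to the warehouse floor with sample M and sample P.
2. Porter goes back to the loading dock alone.
3. Porter goes to the warehouse floor with sample F.
4. Porter goes back to the loading dock with sample M.
5. Porter goes to the warehouse floor with sample B and sample C.
6. Porter goes back to the loading dock alone.
7. Porter goes to the warehouse floor with sample D and sample E.
8. Porter goes back to the loading dock with sample P.
9. Porter goes to the warehouse floor with sample M and sample P.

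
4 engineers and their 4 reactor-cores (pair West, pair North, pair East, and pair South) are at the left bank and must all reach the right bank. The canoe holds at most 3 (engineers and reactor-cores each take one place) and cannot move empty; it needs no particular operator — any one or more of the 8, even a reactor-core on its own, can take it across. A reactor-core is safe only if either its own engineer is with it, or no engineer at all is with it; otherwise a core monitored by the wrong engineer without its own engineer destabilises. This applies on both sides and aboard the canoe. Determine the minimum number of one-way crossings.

Counting alone: each trip to the right bank takes at most 3 across and each return brings at least 1 back, so after t trips out (and t−1 returns) at most 3t − (t−1) of the 8 are across; that first reaches 8 at t = 4, so at least 7 crossings are needed.
The safety rule pushes this higher. Following every safe sequence of crossings, the most of the 8 that can be at the right bank as the canoe arrives there on crossing 7 is 7 — never all 8.
So no plan with fewer than 9 crossings exists, and this one achieves 9:
1. engineer West and reactor-core West cross → the right bank.
2. engineer West crosses ← the left bank.
3. engineer North, engineer West, and reactor-core North cross → the right bank.
4. engineer West and reactor-core West cross ← the left bank.
5. engineer East, engineer South, and engineer West cross → the right bank.
6. reactor-core North crosses ← the left bank.
7. reactor-core North and reactor-core West cross → the right bank.
8. reactor-core West crosses ← the left bank.
9. reactor-core East, reactor-core South, and reactor-core West cross → the right bank.

9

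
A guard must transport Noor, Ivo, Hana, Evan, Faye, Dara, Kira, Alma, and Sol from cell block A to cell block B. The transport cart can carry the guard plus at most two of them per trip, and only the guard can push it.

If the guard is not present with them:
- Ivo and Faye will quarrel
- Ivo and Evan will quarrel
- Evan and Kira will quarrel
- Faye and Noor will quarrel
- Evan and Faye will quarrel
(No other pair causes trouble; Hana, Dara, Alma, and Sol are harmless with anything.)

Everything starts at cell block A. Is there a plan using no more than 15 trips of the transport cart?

Yes — this plan uses 15 crossings (≤ 15):
1. Guard goes to cell block B with Evan and Faye.
2. Guard goes back to cell block A with Evan.
3. Guard goes to cell block B with Evan and Noor.
4. Guard goes back to cell block A with Faye.
5. Guard goes to cell block B with Hana and Ivo.
6. Guard goes back to cell block A with Ivo.
7. Guard goes to cell block B with Dara and Ivo.
8. Guard goes back to cell block A with Ivo.
9. Guard goes to cell block B with Ivo and Kira.
10. Guard goes back to cell block A with Evan.
11. Guard goes to cell block B with Alma and Evan.
12. Guard goes back to cell block A with Evan.
13. Guard goes to cell block B with Evan and Sol.
14. Guard goes back to cell block A with Evan.
15. Guard goes to cell block B with Evan and Faye.

Yes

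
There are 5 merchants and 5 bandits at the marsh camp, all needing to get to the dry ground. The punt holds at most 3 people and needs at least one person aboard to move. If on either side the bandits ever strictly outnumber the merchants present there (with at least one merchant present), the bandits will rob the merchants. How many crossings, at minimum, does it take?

Counting alone: each trip to the dry ground takes at most 3 across and each return brings at least 1 back, so after t trips out (and t−1 returns) at most 3t − (t−1) of the 10 are across; that first reaches 10 at t = 5, so at least 9 crossings are needed.
The safety rule pushes this higher. Following every safe sequence of crossings, the most of the 10 that can be at the dry ground as the punt arrives there on crossing 9 is 9 — never all 10.
So no plan with fewer than 11 crossings exists, and this one achieves 11:
1. 2 bandits → the dry ground.  (the marsh camp: 5M 3B; the dry ground: 0M 2B)
2. 1 bandit ← the marsh camp.  (the marsh camp: 5M 4B; the dry ground: 0M 1B)
3. 3 bandits → the dry ground.  (the marsh camp: 5M 1B; the dry ground: 0M 4B)
4. 1 bandit ← the marsh camp.  (the marsh camp: 5M 2B; the dry ground: 0M 3B)
5. 3 merchants → the dry ground.  (the marsh camp: 2M 2B; the dry ground: 3M 3B)
6. 1 merchant and 1 bandit ← the marsh camp.  (the marsh camp: 3M 3B; the dry ground: 2M 2B)
7. 3 merchants → the dry ground.  (the marsh camp: 0M 3B; the dry ground: 5M 2B)
8. 1 bandit ← the marsh camp.  (the marsh camp: 0M 4B; the dry ground: 5M 1B)
9. 2 bandits → the dry ground.  (the marsh camp: 0M 2B; the dry ground: 5M 3B)
10. 1 bandit ← the marsh camp.  (the marsh camp: 0M 3B; the dry ground: 5M 2B)
11. 3 bandits → the dry ground.  (the marsh camp: 0M 0B; the dry ground: 5M 5B)

11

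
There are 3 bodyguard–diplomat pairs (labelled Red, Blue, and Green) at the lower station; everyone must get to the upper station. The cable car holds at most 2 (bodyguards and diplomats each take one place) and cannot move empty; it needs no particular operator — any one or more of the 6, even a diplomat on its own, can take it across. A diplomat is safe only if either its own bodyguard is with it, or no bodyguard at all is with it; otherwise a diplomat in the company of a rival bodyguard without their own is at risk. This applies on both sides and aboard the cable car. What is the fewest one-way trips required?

Counting alone: each trip to the upper station takes at most 2 across and each return brings at least 1 back, so after t trips out (and t−1 returns) at most 2t − (t−1) of the 6 are across; that first reaches 6 at t = 5, so at least 9 crossings are needed.
The safety rule pushes this higher. Following every safe sequence of crossings, the most of the 6 that can be at the upper station as the cable car arrives there on crossing 9 is 5 — never all 6.
So no plan with fewer than 11 crossings exists, and this one achieves 11:
1. bodyguard Red and diplomat Red cross → the upper station.
2. bodyguard Red crosses ← the lower station.
3. diplomat Blue and diplomat Green cross → the upper station.
4. diplomat Red crosses ← the lower station.
5. bodyguard Blue and bodyguard Green cross → the upper station.
6. bodyguard Blue and diplomat Blue cross ← the lower station.
7. bodyguard Blue and bodyguard Red cross → the upper station.
8. diplomat Green crosses ← the lower station.
9. diplomat Blue and diplomat Red cross → the upper station.
10. bodyguard Green crosses ← the lower station.
11. bodyguard Green and diplomat Green cross → the upper station.

11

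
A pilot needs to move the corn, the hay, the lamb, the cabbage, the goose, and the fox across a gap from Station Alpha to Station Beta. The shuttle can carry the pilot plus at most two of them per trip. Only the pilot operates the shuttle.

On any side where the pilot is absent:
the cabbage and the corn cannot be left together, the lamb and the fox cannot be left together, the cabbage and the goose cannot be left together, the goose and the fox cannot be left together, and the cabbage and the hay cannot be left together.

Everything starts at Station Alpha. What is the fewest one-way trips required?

7

Counting alone: the pilot can take at most 2 across per trip to Station Beta, so moving all 6 needs at least 3 loaded trips out, with a return between consecutive ones — at least 5 crossings.
The safety rule pushes this higher. Following every safe sequence of crossings, the most of the 6 that can be at Station Beta as the shuttle arrives there on crossing 5 is 5 — never all 6.
So no plan with fewer than 7 crossings exists, and this one achieves 7:
1. Pilot goes to Station Beta with the cabbage and the fox.
2. Pilot goes back to Station Alpha alone.
3. Pilot goes to Station Beta with the corn and the hay.
4. Pilot goes back to Station Alpha with the cabbage.
5. Pilot goes to Station Beta with the goose and the lamb.
6. Pilot goes back to Station Alpha with the fox.
7. Pilot goes to Station Beta with the cabbage and the fox.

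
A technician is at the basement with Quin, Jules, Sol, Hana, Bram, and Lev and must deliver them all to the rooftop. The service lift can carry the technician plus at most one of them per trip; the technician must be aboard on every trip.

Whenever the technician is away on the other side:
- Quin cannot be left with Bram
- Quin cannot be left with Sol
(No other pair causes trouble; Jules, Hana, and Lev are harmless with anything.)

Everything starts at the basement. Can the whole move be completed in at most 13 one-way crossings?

Yes — this plan uses 13 crossings (≤ 13):
1. Technician goes to the rooftop with Quin.
2. Technician goes back to the basement alone.
3. Technician goes to the rooftop with Jules.
4. Technician goes back to the basement alone.
5. Technician goes to the rooftop with Sol.
6. Technician goes back to the basement with Quin.
7. Technician goes to the rooftop with Bram.
8. Technician goes back to the basement alone.
9. Technician goes to the rooftop with Hana.
10. Technician goes back to the basement alone.
11. Technician goes to the rooftop with Lev.
12. Technician goes back to the basement alone.
13. Technician goes to the rooftop with Quin.

Yes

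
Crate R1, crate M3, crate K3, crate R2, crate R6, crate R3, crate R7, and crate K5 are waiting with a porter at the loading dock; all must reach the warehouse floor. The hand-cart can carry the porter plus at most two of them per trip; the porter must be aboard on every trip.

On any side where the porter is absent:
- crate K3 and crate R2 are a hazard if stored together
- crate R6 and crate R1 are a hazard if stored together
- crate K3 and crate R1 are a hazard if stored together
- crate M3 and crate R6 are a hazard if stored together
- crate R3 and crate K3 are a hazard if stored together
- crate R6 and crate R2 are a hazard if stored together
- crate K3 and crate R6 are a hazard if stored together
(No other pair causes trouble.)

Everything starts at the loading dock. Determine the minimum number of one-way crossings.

Counting alone: the porter can take at most 2 across per trip to the warehouse floor, so moving all 8 needs at least 4 loaded trips out, with a return between consecutive ones — at least 7 crossings.
The safety rule pushes this higher. Following every safe sequence of crossings, the most of the 8 that can be at the warehouse floor as the hand-cart arrives there on crossings 7, 9, 11 is 5, 6, 7 respectively — never all 8.
So no plan with fewer than 13 crossings exists, and this one achieves 13:
1. Porter goes to the warehouse floor with crate K3 and crate R6.
2. Porter goes back to the loading dock with crate K3.
3. Porter goes to the warehouse floor with crate K3 and crate M3.
4. Porter goes back to the loading dock with crate R6.
5. Porter goes to the warehouse floor with crate R1 and crate R2.
6. Porter goes back to the loading dock with crate K3.
7. Porter goes to the warehouse floor with crate K3 and crate R3.
8. Porter goes back to the loading dock with crate K3.
9. Porter goes to the warehouse floor with crate K3 and crate R7.
10. Porter goes back to the loading dock with crate K3.
11. Porter goes to the warehouse floor with crate K3 and crate K5.
12. Porter goes back to the loading dock with crate K3.
13. Porter goes to the warehouse floor with crate K3 and crate R6.

13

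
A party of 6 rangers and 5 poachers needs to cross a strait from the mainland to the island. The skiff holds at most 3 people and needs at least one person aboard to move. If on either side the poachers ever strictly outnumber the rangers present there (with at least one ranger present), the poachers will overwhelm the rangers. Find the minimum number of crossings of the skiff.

9

Counting alone: each trip to the island takes at most 3 across and each return brings at least 1 back, so after t trips out (and t−1 returns) at most 3t − (t−1) of the 11 are across; that first reaches 11 at t = 5, so at least 9 crossings are needed.
The plan below uses exactly 9 crossings, so it is optimal:
1. 3 poachers → the island.  (the mainland: 6R 2P; the island: 0R 3P)
2. 1 poacher ← the mainland.  (the mainland: 6R 3P; the island: 0R 2P)
3. 3 rangers → the island.  (the mainland: 3R 3P; the island: 3R 2P)
4. 1 ranger ← the mainland.  (the mainland: 4R 3P; the island: 2R 2P)
5. 2 rangers and 1 poacher → the island.  (the mainland: 2R 2P; the island: 4R 3P)
6. 1 ranger ← the mainland.  (the mainland: 3R 2P; the island: 3R 3P)
7. 2 rangers and 1 poacher → the island.  (the mainland: 1R 1P; the island: 5R 4P)
8. 1 ranger ← the mainland.  (the mainland: 2R 1P; the island: 4R 4P)
9. 2 rangers and 1 poacher → the island.  (the mainland: 0R 0P; the island: 6R 5P)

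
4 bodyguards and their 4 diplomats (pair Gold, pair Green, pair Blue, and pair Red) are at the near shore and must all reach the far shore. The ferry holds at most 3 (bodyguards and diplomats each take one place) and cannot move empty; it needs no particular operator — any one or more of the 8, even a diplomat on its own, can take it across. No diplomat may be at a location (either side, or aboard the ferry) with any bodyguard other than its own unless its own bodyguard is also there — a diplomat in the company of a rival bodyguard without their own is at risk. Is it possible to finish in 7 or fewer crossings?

Counting alone: each trip to the far shore takes at most 3 across and each return brings at least 1 back, so after t trips out (and t−1 returns) at most 3t − (t−1) of the 8 are across; that first reaches 8 at t = 4, so at least 7 crossings are needed.
The safety rule pushes this higher. Following every safe sequence of crossings, the most of the 8 that can be at the far shore as the ferry arrives there on crossing 7 is 7 — never all 8.
So the move cannot be finished within 7 crossings. (The shortest complete plan takes 9:)
1. bodyguard Gold and diplomat Gold cross → the far shore.
2. bodyguard Gold crosses ← the near shore.
3. bodyguard Gold, bodyguard Green, and diplomat Green cross → the far shore.
4. bodyguard Gold and diplomat Gold cross ← the near shore.
5. bodyguard Blue, bodyguard Gold, and bodyguard Red cross → the far shore.
6. diplomat Green crosses ← the near shore.
7. diplomat Gold and diplomat Green cross → the far shore.
8. diplomat Gold crosses ← the near shore.
9. diplomat Blue, diplomat Gold, and diplomat Red cross → the far shore.

No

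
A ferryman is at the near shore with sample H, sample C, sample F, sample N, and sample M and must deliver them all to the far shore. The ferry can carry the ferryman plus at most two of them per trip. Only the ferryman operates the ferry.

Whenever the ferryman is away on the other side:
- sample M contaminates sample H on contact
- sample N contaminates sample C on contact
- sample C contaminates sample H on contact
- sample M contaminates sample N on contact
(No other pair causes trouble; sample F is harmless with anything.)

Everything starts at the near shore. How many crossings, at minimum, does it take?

5

Counting alone: the ferryman can take at most 2 across per trip to the far shore, so moving all 5 needs at least 3 loaded trips out, with a return between consecutive ones — at least 5 crossings.
The plan below uses exactly 5 crossings, so it is optimal:
1. Ferryman goes to the far shore with sample H and sample N.  [the near shore: sample C, sample F, sample M | the far shore: sample H, sample N]
2. Ferryman goes back to the near shore alone.  [the near shore: sample C, sample F, sample M | the far shore: sample H, sample N]
3. Ferryman goes to the far shore with sample F.  [the near shore: sample C, sample M | the far shore: sample F, sample H, sample N]
4. Ferryman goes back to the near shore alone.  [the near shore: sample C, sample M | the far shore: sample F, sample H, sample N]
5. Ferryman goes to the far shore with sample C and sample M.  [the near shore: — | the far shore: sample C, sample F, sample H, sample M, sample N]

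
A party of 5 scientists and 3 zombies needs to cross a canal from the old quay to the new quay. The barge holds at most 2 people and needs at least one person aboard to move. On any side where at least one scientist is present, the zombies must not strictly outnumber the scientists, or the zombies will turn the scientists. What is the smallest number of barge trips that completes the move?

Counting alone: each trip to the new quay takes at most 2 across and each return brings at least 1 back, so after t trips out (and t−1 returns) at most 2t − (t−1) of the 8 are across; that first reaches 8 at t = 7, so at least 13 crossings are needed.
The plan below uses exactly 13 crossings, so it is optimal:
1. 2 zombies → the new quay.  (the old quay: 5S 1Z; the new quay: 0S 2Z)
2. 1 zombie ← the old quay.  (the old quay: 5S 2Z; the new quay: 0S 1Z)
3. 2 zombies → the new quay.  (the old quay: 5S 0Z; the new quay: 0S 3Z)
4. 1 zombie ← the old quay.  (the old quay: 5S 1Z; the new quay: 0S 2Z)
5. 2 scientists → the new quay.  (the old quay: 3S 1Z; the new quay: 2S 2Z)
6. 1 zombie ← the old quay.  (the old quay: 3S 2Z; the new quay: 2S 1Z)
7. 1 scientist and 1 zombie → the new quay.  (the old quay: 2S 1Z; the new quay: 3S 2Z)
8. 1 zombie ← the old quay.  (the old quay: 2S 2Z; the new quay: 3S 1Z)
9. 2 zombies → the new quay.  (the old quay: 2S 0Z; the new quay: 3S 3Z)
10. 1 zombie ← the old quay.  (the old quay: 2S 1Z; the new quay: 3S 2Z)
11. 1 scientist and 1 zombie → the new quay.  (the old quay: 1S 0Z; the new quay: 4S 3Z)
12. 1 zombie ← the old quay.  (the old quay: 1S 1Z; the new quay: 4S 2Z)
13. 1 scientist and 1 zombie → the new quay.  (the old quay: 0S 0Z; the new quay: 5S 3Z)

13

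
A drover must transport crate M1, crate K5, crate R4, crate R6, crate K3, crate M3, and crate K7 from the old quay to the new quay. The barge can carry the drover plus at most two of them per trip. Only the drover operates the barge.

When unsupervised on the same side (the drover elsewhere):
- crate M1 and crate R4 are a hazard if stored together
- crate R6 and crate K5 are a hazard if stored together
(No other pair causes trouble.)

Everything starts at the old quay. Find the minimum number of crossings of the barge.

7

Counting alone: the drover can take at most 2 across per trip to the new quay, so moving all 7 needs at least 4 loaded trips out, with a return between consecutive ones — at least 7 crossings.
The plan below uses exactly 7 crossings, so it is optimal:
1. Drover goes to the new quay with crate K5 and crate M1.  [the old quay: crate K3, crate K7, crate M3, crate R4, crate R6 | the new quay: crate K5, crate M1]
2. Drover goes back to the old quay alone.  [the old quay: crate K3, crate K7, crate M3, crate R4, crate R6 | the new quay: crate K5, crate M1]
3. Drover goes to the new quay with crate K3.  [the old quay: crate K7, crate M3, crate R4, crate R6 | the new quay: crate K3, crate K5, crate M1]
4. Drover goes back to the old quay alone.  [the old quay: crate K7, crate M3, crate R4, crate R6 | the new quay: crate K3, crate K5, crate M1]
5. Drover goes to the new quay with crate K7 and crate M3.  [the old quay: crate R4, crate R6 | the new quay: crate K3, crate K5, crate K7, crate M1, crate M3]
6. Drover goes back to the old quay alone.  [the old quay: crate R4, crate R6 | the new quay: crate K3, crate K5, crate K7, crate M1, crate M3]
7. Drover goes to the new quay with crate R4 and crate R6.  [the old quay: — | the new quay: crate K3, crate K5, crate K7, crate M1, crate M3, crate R4, crate R6]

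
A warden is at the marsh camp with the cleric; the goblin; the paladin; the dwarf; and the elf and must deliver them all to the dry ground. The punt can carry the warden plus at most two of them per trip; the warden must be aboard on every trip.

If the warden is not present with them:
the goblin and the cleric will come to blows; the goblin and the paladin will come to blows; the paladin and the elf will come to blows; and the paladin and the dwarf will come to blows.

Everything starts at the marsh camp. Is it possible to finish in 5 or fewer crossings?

Yes

Yes — this plan uses 5 crossings (≤ 5):
1. Warden goes to the dry ground with the cleric and the paladin.
2. Warden goes back to the marsh camp alone.
3. Warden goes to the dry ground with the dwarf and the elf.
4. Warden goes back to the marsh camp with the paladin.
5. Warden goes to the dry ground with the goblin and the paladin.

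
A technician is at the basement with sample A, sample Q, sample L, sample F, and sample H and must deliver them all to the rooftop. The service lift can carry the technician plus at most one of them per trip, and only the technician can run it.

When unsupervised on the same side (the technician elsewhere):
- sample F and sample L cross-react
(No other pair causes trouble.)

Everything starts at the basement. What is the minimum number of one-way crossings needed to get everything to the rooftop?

Counting alone: the technician can take at most 1 across per trip to the rooftop, so moving all 5 needs at least 5 loaded trips out, with a return between consecutive ones — at least 9 crossings.
The plan below uses exactly 9 crossings, so it is optimal:
1. Technician goes to the rooftop with sample L.  [the basement: sample A, sample F, sample H, sample Q | the rooftop: sample L]
2. Technician goes back to the basement alone.  [the basement: sample A, sample F, sample H, sample Q | the rooftop: sample L]
3. Technician goes to the rooftop with sample A.  [the basement: sample F, sample H, sample Q | the rooftop: sample A, sample L]
4. Technician goes back to the basement alone.  [the basement: sample F, sample H, sample Q | the rooftop: sample A, sample L]
5. Technician goes to the rooftop with sample Q.  [the basement: sample F, sample H | the rooftop: sample A, sample L, sample Q]
6. Technician goes back to the basement alone.  [the basement: sample F, sample H | the rooftop: sample A, sample L, sample Q]
7. Technician goes to the rooftop with sample H.  [the basement: sample F | the rooftop: sample A, sample H, sample L, sample Q]
8. Technician goes back to the basement alone.  [the basement: sample F | the rooftop: sample A, sample H, sample L, sample Q]
9. Technician goes to the rooftop with sample F.  [the basement: — | the rooftop: sample A, sample F, sample H, sample L, sample Q]

9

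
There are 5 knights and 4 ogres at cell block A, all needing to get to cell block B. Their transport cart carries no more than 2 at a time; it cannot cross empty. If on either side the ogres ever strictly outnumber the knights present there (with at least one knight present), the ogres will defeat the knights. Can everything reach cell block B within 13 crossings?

No

Counting alone: each trip to cell block B takes at most 2 across and each return brings at least 1 back, so after t trips out (and t−1 returns) at most 2t − (t−1) of the 9 are across; that first reaches 9 at t = 8, so at least 15 crossings are needed.
Since 13 < 15, 13 crossings cannot be enough. (The shortest complete plan in fact takes 15:)
1. 2 ogres → cell block B.  (cell block A: 5K 2O; cell block B: 0K 2O)
2. 1 ogre ← cell block A.  (cell block A: 5K 3O; cell block B: 0K 1O)
3. 2 ogres → cell block B.  (cell block A: 5K 1O; cell block B: 0K 3O)
4. 1 ogre ← cell block A.  (cell block A: 5K 2O; cell block B: 0K 2O)
5. 2 knights → cell block B.  (cell block A: 3K 2O; cell block B: 2K 2O)
6. 1 ogre ← cell block A.  (cell block A: 3K 3O; cell block B: 2K 1O)
7. 1 knight and 1 ogre → cell block B.  (cell block A: 2K 2O; cell block B: 3K 2O)
8. 1 knight ← cell block A.  (cell block A: 3K 2O; cell block B: 2K 2O)
9. 1 knight and 1 ogre → cell block B.  (cell block A: 2K 1O; cell block B: 3K 3O)
10. 1 ogre ← cell block A.  (cell block A: 2K 2O; cell block B: 3K 2O)
11. 1 knight and 1 ogre → cell block B.  (cell block A: 1K 1O; cell block B: 4K 3O)
12. 1 knight ← cell block A.  (cell block A: 2K 1O; cell block B: 3K 3O)
13. 1 knight and 1 ogre → cell block B.  (cell block A: 1K 0O; cell block B: 4K 4O)
14. 1 ogre ← cell block A.  (cell block A: 1K 1O; cell block B: 4K 3O)
15. 1 knight and 1 ogre → cell block B.  (cell block A: 0K 0O; cell block B: 5K 4O)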